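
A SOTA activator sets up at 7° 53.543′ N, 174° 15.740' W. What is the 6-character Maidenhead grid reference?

AJ27uv

Offset from 180°W / 90°S: lon 5.7377°, lat 97.8924°.
Field: lon ⌊5.7377/20⌋ = 0 → A; lat ⌊97.8924/10⌋ = 9 → J.
Square: lon ⌊5.7377/2⌋ = 2; lat ⌊7.8924/1⌋ = 7.
Subsquare: lon ⌊1.7377/0.0833333⌋ = 20 → u; lat ⌊0.8924/0.0416667⌋ = 21 → v.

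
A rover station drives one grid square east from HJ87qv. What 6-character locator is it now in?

HJ87rv

Longitude subsquare q = 16; +1 → 17 = r.
The latitude characters are unchanged.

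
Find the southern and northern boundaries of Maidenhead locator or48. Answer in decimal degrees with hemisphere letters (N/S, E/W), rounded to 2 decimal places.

88.00° N, 89.00° N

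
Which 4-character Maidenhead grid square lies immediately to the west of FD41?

Longitude square 4; −1 → 3.
The latitude characters are unchanged.

FD31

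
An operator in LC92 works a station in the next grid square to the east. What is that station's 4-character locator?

Longitude square 9; +1 → 10, wraps to 0, carry into field.
Longitude field L = 11; +1 → 12 = M.
The latitude characters are unchanged.

MC02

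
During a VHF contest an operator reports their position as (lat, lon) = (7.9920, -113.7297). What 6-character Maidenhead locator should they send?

DJ37dx

Shift to the Maidenhead origin (180°W, 90°S): lon 66.2703, lat 97.9920.
Field: 66.2703/20 → 3 → D, 97.9920/10 → 9 → J; chars DJ.
Square: 6.2703/2 → 3, 7.9920/1 → 7; chars 37.
Subsquare: 0.2703/0.0833333 → 3 → d, 0.9920/0.0416667 → 23 → x; chars dx.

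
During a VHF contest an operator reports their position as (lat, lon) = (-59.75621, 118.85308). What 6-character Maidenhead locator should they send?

OD90kf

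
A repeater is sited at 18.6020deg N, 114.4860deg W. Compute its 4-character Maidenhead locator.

Add 180° to longitude and 90° to latitude: 65.51, 108.60.
Field: lon ⌊65.51/20⌋ = 3 → D; lat ⌊108.60/10⌋ = 10 → K.
Square: lon ⌊5.51/2⌋ = 2; lat ⌊8.60/1⌋ = 8.

DK28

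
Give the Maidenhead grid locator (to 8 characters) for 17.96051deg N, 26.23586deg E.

Offset from 180°W / 90°S: lon 206.23586°, lat 107.96051°.
Field: lon ⌊206.23586/20⌋ = 10 → K; lat ⌊107.96051/10⌋ = 10 → K.
Square: lon ⌊6.23586/2⌋ = 3; lat ⌊7.96051/1⌋ = 7.
Subsquare: lon ⌊0.23586/0.0833333⌋ = 2 → c; lat ⌊0.96051/0.0416667⌋ = 23 → x.
Extended square: lon ⌊0.06919/0.00833333⌋ = 8; lat ⌊0.00218/0.00416667⌋ = 0.

KK37cx80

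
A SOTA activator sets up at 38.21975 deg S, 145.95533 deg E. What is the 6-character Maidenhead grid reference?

QF21xs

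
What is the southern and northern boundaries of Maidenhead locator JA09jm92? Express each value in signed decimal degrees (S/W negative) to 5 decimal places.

-80.49167, -80.48750

Field J=9, A=0: +9·20° lon, +0·10° lat → SW at lon 0°, lat -90°.
Square 0, 9: +0·2° lon, +9·1° lat → SW at lon 0°, lat -81°.
Subsquare j=9, m=12: +9·0.0833333° lon, +12·0.0416667° lat → SW at lon 0.75°, lat -80.5°.
Extended square 9, 2: +9·0.00833333° lon, +2·0.00416667° lat → SW at lon 0.825°, lat -80.4917°.
Cell spans 0.00833333° lon × 0.00416667° lat.
south -80.49167, north -80.48750.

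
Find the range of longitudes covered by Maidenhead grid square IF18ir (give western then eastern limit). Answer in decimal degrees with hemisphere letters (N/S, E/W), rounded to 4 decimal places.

17.3333° W, 17.2500° W

Field I=8, F=5: +8·20° lon, +5·10° lat → SW at lon -20°, lat -40°.
Square 1, 8: +1·2° lon, +8·1° lat → SW at lon -18°, lat -32°.
Subsquare i=8, r=17: +8·0.0833333° lon, +17·0.0416667° lat → SW at lon -17.3333°, lat -31.2917°.
Cell spans 0.0833333° lon × 0.0416667° lat.
west 17.3333° W, east 17.2500° W.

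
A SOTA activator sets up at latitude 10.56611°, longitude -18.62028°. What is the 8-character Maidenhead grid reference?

IK00qn55

Offset from 180°W / 90°S: lon 161.37972°, lat 100.56611°.
Field: 161.37972/20 → 8 → I, 100.56611/10 → 10 → K; chars IK.
Square: 1.37972/2 → 0, 0.56611/1 → 0; chars 00.
Subsquare: 1.37972/0.0833333 → 16 → q, 0.56611/0.0416667 → 13 → n; chars qn.
Extended square: 0.04639/0.00833333 → 5, 0.02444/0.00416667 → 5; chars 55.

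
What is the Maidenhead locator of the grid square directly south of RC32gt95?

Latitude extended square 5; −1 → 4.
The longitude characters are unchanged.

RC32gt94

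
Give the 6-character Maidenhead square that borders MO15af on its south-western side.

Longitude subsquare a = 0; −1 → -1, wraps to 23 = x, carry into square.
Longitude square 1; −1 → 0.
Latitude subsquare f = 5; −1 → 4 = e.

MO05xe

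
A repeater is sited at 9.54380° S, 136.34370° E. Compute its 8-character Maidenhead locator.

PI80ek19

Add 180° to longitude and 90° to latitude: 316.34370, 80.45620.
Field: lon ⌊316.34370/20⌋ = 15 → P; lat ⌊80.45620/10⌋ = 8 → I.
Square: lon ⌊16.34370/2⌋ = 8; lat ⌊0.45620/1⌋ = 0.
Subsquare: lon ⌊0.34370/0.0833333⌋ = 4 → e; lat ⌊0.45620/0.0416667⌋ = 10 → k.
Extended square: lon ⌊0.01037/0.00833333⌋ = 1; lat ⌊0.03953/0.00416667⌋ = 9.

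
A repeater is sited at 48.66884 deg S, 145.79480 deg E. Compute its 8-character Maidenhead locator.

QE21vh59

Add 180° to longitude and 90° to latitude: 325.79480, 41.33116.
Field: 325.79480/20 → 16 → Q, 41.33116/10 → 4 → E; chars QE.
Square: 5.79480/2 → 2, 1.33116/1 → 1; chars 21.
Subsquare: 1.79480/0.0833333 → 21 → v, 0.33116/0.0416667 → 7 → h; chars vh.
Extended square: 0.04480/0.00833333 → 5, 0.03949/0.00416667 → 9; chars 59.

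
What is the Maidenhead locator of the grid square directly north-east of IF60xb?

Longitude subsquare x = 23; +1 → 24, wraps to 0 = a, carry into square.
Longitude square 6; +1 → 7.
Latitude subsquare b = 1; +1 → 2 = c.

IF70ac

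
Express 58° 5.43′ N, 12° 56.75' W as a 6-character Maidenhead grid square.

IO38mc

Add 180° to longitude and 90° to latitude: 167.0542, 148.0905.
Field: lon ⌊167.0542/20⌋ = 8 → I; lat ⌊148.0905/10⌋ = 14 → O.
Square: lon ⌊7.0542/2⌋ = 3; lat ⌊8.0905/1⌋ = 8.
Subsquare: lon ⌊1.0542/0.0833333⌋ = 12 → m; lat ⌊0.0905/0.0416667⌋ = 2 → c.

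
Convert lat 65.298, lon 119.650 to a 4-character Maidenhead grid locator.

Add 180° to longitude and 90° to latitude: 299.65, 155.30.
Field (20°×10°, letters A–R): lon ⌊299.65/20⌋ = 14 → O; lat ⌊155.30/10⌋ = 15 → P.
Square (2°×1°, digits 0–9): lon ⌊19.65/2⌋ = 9; lat ⌊5.30/1⌋ = 5.

OP95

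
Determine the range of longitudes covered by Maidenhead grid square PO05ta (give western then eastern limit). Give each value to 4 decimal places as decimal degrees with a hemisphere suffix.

Field P=15, O=14: +15·20° lon, +14·10° lat → SW at lon 120°, lat 50°.
Square 0, 5: +0·2° lon, +5·1° lat → SW at lon 120°, lat 55°.
Subsquare t=19, a=0: +19·0.0833333° lon, +0·0.0416667° lat → SW at lon 121.583°, lat 55°.
Cell spans 0.0833333° lon × 0.0416667° lat.
west 121.5833° E, east 121.6667° E.

121.5833° E, 121.6667° E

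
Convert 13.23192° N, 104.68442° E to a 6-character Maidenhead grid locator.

OK23if

Offset from 180°W / 90°S: lon 284.6844°, lat 103.2319°.
Field: 284.6844/20 → 14 → O, 103.2319/10 → 10 → K; chars OK.
Square: 4.6844/2 → 2, 3.2319/1 → 3; chars 23.
Subsquare: 0.6844/0.0833333 → 8 → i, 0.2319/0.0416667 → 5 → f; chars if.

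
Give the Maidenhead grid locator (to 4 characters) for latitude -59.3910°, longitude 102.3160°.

OD10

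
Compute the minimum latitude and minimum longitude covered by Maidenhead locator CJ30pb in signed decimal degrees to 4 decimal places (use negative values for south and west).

Field C=2, J=9: +2·20° lon, +9·10° lat → SW at lon -140°, lat 0°.
Square 3, 0: +3·2° lon, +0·1° lat → SW at lon -134°, lat 0°.
Subsquare p=15, b=1: +15·0.0833333° lon, +1·0.0416667° lat → SW at lon -132.75°, lat 0.0416667°.
latitude 0.0417, longitude -132.7500.

0.0417, -132.7500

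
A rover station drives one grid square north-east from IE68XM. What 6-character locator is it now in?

IE78an

Longitude subsquare x = 23; +1 → 24, wraps to 0 = a, carry into square.
Longitude square 6; +1 → 7.
Latitude subsquare m = 12; +1 → 13 = n.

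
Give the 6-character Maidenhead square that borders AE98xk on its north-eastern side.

Longitude subsquare x = 23; +1 → 24, wraps to 0 = a, carry into square.
Longitude square 9; +1 → 10, wraps to 0, carry into field.
Longitude field A = 0; +1 → 1 = B.
Latitude subsquare k = 10; +1 → 11 = l.

BE08al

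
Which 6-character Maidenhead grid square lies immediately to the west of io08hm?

IO08gm

Longitude subsquare h = 7; −1 → 6 = g.
The latitude characters are unchanged.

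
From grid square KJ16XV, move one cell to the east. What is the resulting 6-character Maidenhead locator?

KJ26av

Longitude subsquare x = 23; +1 → 24, wraps to 0 = a, carry into square.
Longitude square 1; +1 → 2.
The latitude characters are unchanged.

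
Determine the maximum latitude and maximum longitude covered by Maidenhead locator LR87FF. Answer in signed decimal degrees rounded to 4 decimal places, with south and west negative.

87.2500, 56.5000

Field L=11, R=17: +11·20° lon, +17·10° lat → SW at lon 40°, lat 80°.
Square 8, 7: +8·2° lon, +7·1° lat → SW at lon 56°, lat 87°.
Subsquare f=5, f=5: +5·0.0833333° lon, +5·0.0416667° lat → SW at lon 56.4167°, lat 87.2083°.
Cell spans 0.0833333° lon × 0.0416667° lat. NE corner is SW corner plus one full cell.
latitude 87.2500, longitude 56.5000.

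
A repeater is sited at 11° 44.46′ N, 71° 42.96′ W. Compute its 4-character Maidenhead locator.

Shift to the Maidenhead origin (180°W, 90°S): lon 108.28, lat 101.74.
Field (20°×10°, letters A–R): 108.28/20 → 5 → F, 101.74/10 → 10 → K; chars FK.
Square (2°×1°, digits 0–9): 8.28/2 → 4, 1.74/1 → 1; chars 41.

FK41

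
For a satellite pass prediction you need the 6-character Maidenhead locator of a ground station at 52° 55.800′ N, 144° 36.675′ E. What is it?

QO22hw

Shift to the Maidenhead origin (180°W, 90°S): lon 324.6113, lat 142.9300.
Field: 324.6113/20 → 16 → Q, 142.9300/10 → 14 → O; chars QO.
Square: 4.6113/2 → 2, 2.9300/1 → 2; chars 22.
Subsquare: 0.6113/0.0833333 → 7 → h, 0.9300/0.0416667 → 22 → w; chars hw.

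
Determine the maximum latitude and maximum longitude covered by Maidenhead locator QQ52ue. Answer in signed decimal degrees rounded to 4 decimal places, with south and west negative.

72.2083, 151.7500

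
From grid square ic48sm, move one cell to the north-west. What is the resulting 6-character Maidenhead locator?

Longitude subsquare s = 18; −1 → 17 = r.
Latitude subsquare m = 12; +1 → 13 = n.

IC48rn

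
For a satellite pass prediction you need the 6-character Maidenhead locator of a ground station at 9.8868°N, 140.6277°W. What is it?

BJ99qv

Add 180° to longitude and 90° to latitude: 39.3723, 99.8868.
Field: lon ⌊39.3723/20⌋ = 1 → B; lat ⌊99.8868/10⌋ = 9 → J.
Square: lon ⌊19.3723/2⌋ = 9; lat ⌊9.8868/1⌋ = 9.
Subsquare: lon ⌊1.3723/0.0833333⌋ = 16 → q; lat ⌊0.8868/0.0416667⌋ = 21 → v.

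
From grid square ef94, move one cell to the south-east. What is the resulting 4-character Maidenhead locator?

FF03

Longitude square 9; +1 → 10, wraps to 0, carry into field.
Longitude field E = 4; +1 → 5 = F.
Latitude square 4; −1 → 3.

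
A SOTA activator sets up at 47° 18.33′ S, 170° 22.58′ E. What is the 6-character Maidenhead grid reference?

Offset from 180°W / 90°S: lon 350.3763°, lat 42.6945°.
Field (20°×10°, letters A–R): lon ⌊350.3763/20⌋ = 17 → R; lat ⌊42.6945/10⌋ = 4 → E.
Square (2°×1°, digits 0–9): lon ⌊10.3763/2⌋ = 5; lat ⌊2.6945/1⌋ = 2.
Subsquare (5′×2.5′, letters a–x): lon ⌊0.3763/0.0833333⌋ = 4 → e; lat ⌊0.6945/0.0416667⌋ = 16 → q.

RE52eq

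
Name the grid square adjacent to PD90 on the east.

QD00

Longitude square 9; +1 → 10, wraps to 0, carry into field.
Longitude field P = 15; +1 → 16 = Q.
The latitude characters are unchanged.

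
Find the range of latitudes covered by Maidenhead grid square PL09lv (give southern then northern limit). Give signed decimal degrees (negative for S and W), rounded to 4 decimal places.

29.8750, 29.9167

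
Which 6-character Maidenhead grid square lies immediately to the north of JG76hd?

JG76he

Latitude subsquare d = 3; +1 → 4 = e.
The longitude characters are unchanged.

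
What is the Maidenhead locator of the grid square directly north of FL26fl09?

Latitude extended square 9; +1 → 10, wraps to 0, carry into subsquare.
Latitude subsquare l = 11; +1 → 12 = m.
The longitude characters are unchanged.

FL26fm00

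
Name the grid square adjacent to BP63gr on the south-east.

BP63hq

Longitude subsquare g = 6; +1 → 7 = h.
Latitude subsquare r = 17; −1 → 16 = q.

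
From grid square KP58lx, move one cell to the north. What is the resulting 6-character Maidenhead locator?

KP59la

Latitude subsquare x = 23; +1 → 24, wraps to 0 = a, carry into square.
Latitude square 8; +1 → 9.
The longitude characters are unchanged.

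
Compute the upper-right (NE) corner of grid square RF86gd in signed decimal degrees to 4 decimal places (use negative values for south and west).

Field R=17, F=5: +17·20° lon, +5·10° lat → SW at lon 160°, lat -40°.
Square 8, 6: +8·2° lon, +6·1° lat → SW at lon 176°, lat -34°.
Subsquare g=6, d=3: +6·0.0833333° lon, +3·0.0416667° lat → SW at lon 176.5°, lat -33.875°.
Cell spans 0.0833333° lon × 0.0416667° lat. NE corner is SW corner plus one full cell.
latitude -33.8333, longitude 176.5833.

-33.8333, 176.5833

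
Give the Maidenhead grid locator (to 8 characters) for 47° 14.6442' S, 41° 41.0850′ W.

GE92ds71

Shift to the Maidenhead origin (180°W, 90°S): lon 138.31525, lat 42.75593.
Field (20°×10°, letters A–R): 138.31525/20 → 6 → G, 42.75593/10 → 4 → E; chars GE.
Square (2°×1°, digits 0–9): 18.31525/2 → 9, 2.75593/1 → 2; chars 92.
Subsquare (5′×2.5′, letters a–x): 0.31525/0.0833333 → 3 → d, 0.75593/0.0416667 → 18 → s; chars ds.
Extended square (30″×15″, digits 0–9): 0.06525/0.00833333 → 7, 0.00593/0.00416667 → 1; chars 71.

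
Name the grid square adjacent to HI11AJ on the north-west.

Longitude subsquare a = 0; −1 → -1, wraps to 23 = x, carry into square.
Longitude square 1; −1 → 0.
Latitude subsquare j = 9; +1 → 10 = k.

HI01xk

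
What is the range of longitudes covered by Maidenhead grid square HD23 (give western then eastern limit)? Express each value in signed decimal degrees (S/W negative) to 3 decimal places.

Field H=7, D=3: +7·20° lon, +3·10° lat → SW at lon -40°, lat -60°.
Square 2, 3: +2·2° lon, +3·1° lat → SW at lon -36°, lat -57°.
Cell spans 2° lon × 1° lat.
west -36.000, east -34.000.

-36.000, -34.000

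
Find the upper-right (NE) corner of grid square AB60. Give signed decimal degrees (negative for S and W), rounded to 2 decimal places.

-79.00, -166.00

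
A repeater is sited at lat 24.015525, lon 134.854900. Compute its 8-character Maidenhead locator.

PL74ka23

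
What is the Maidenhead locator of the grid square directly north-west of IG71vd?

Longitude subsquare v = 21; −1 → 20 = u.
Latitude subsquare d = 3; +1 → 4 = e.

IG71ue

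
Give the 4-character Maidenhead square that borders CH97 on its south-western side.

Longitude square 9; −1 → 8.
Latitude square 7; −1 → 6.

CH86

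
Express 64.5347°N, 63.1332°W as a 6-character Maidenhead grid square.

FP84km

Shift to the Maidenhead origin (180°W, 90°S): lon 116.8668, lat 154.5347.
Field: lon ⌊116.8668/20⌋ = 5 → F; lat ⌊154.5347/10⌋ = 15 → P.
Square: lon ⌊16.8668/2⌋ = 8; lat ⌊4.5347/1⌋ = 4.
Subsquare: lon ⌊0.8668/0.0833333⌋ = 10 → k; lat ⌊0.5347/0.0416667⌋ = 12 → m.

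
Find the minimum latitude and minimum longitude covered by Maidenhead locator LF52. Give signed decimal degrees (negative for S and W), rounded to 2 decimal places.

-38.00, 50.00

Field L=11, F=5: +11·20° lon, +5·10° lat → SW at lon 40°, lat -40°.
Square 5, 2: +5·2° lon, +2·1° lat → SW at lon 50°, lat -38°.
latitude -38.00, longitude 50.00.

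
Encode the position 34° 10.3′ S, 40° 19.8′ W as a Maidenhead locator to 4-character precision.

Offset from 180°W / 90°S: lon 139.67°, lat 55.83°.
Field (20°×10°, letters A–R): lon ⌊139.67/20⌋ = 6 → G; lat ⌊55.83/10⌋ = 5 → F.
Square (2°×1°, digits 0–9): lon ⌊19.67/2⌋ = 9; lat ⌊5.83/1⌋ = 5.

GF95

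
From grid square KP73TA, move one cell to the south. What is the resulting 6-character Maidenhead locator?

KP72tx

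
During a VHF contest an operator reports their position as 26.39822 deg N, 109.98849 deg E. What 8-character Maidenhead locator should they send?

Shift to the Maidenhead origin (180°W, 90°S): lon 289.98849, lat 116.39822.
Field: lon ⌊289.98849/20⌋ = 14 → O; lat ⌊116.39822/10⌋ = 11 → L.
Square: lon ⌊9.98849/2⌋ = 4; lat ⌊6.39822/1⌋ = 6.
Subsquare: lon ⌊1.98849/0.0833333⌋ = 23 → x; lat ⌊0.39822/0.0416667⌋ = 9 → j.
Extended square: lon ⌊0.07182/0.00833333⌋ = 8; lat ⌊0.02322/0.00416667⌋ = 5.

OL46xj85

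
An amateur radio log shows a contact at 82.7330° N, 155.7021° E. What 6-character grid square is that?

QR72ur

Shift to the Maidenhead origin (180°W, 90°S): lon 335.7021, lat 172.7330.
Field (20°×10°, letters A–R): lon ⌊335.7021/20⌋ = 16 → Q; lat ⌊172.7330/10⌋ = 17 → R.
Square (2°×1°, digits 0–9): lon ⌊15.7021/2⌋ = 7; lat ⌊2.7330/1⌋ = 2.
Subsquare (5′×2.5′, letters a–x): lon ⌊1.7021/0.0833333⌋ = 20 → u; lat ⌊0.7330/0.0416667⌋ = 17 → r.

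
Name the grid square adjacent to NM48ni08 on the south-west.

NM48mi97

Longitude extended square 0; −1 → -1, wraps to 9, carry into subsquare.
Longitude subsquare n = 13; −1 → 12 = m.
Latitude extended square 8; −1 → 7.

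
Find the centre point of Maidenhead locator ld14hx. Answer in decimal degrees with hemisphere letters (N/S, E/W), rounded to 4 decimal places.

55.0208° S, 42.6250° E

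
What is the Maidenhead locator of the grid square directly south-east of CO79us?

Longitude subsquare u = 20; +1 → 21 = v.
Latitude subsquare s = 18; −1 → 17 = r.

CO79vr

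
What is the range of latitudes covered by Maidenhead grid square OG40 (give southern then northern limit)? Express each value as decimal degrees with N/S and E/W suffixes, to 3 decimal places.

30.000° S, 29.000° S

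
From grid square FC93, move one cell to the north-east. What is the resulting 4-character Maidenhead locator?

GC04

Longitude square 9; +1 → 10, wraps to 0, carry into field.
Longitude field F = 5; +1 → 6 = G.
Latitude square 3; +1 → 4.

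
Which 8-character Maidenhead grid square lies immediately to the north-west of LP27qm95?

Longitude extended square 9; −1 → 8.
Latitude extended square 5; +1 → 6.

LP27qm86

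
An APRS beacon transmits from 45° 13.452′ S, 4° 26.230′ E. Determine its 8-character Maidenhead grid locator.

JE24fs26

Shift to the Maidenhead origin (180°W, 90°S): lon 184.43717, lat 44.77580.
Field (20°×10°, letters A–R): lon ⌊184.43717/20⌋ = 9 → J; lat ⌊44.77580/10⌋ = 4 → E.
Square (2°×1°, digits 0–9): lon ⌊4.43717/2⌋ = 2; lat ⌊4.77580/1⌋ = 4.
Subsquare (5′×2.5′, letters a–x): lon ⌊0.43717/0.0833333⌋ = 5 → f; lat ⌊0.77580/0.0416667⌋ = 18 → s.
Extended square (30″×15″, digits 0–9): lon ⌊0.02050/0.00833333⌋ = 2; lat ⌊0.02580/0.00416667⌋ = 6.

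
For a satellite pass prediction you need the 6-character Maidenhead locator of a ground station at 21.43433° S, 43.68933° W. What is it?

GG88dn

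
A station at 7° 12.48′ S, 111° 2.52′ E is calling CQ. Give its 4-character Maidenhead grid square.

OI52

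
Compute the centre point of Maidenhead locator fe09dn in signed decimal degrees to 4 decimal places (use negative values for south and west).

Field F=5, E=4: +5·20° lon, +4·10° lat → SW at lon -80°, lat -50°.
Square 0, 9: +0·2° lon, +9·1° lat → SW at lon -80°, lat -41°.
Subsquare d=3, n=13: +3·0.0833333° lon, +13·0.0416667° lat → SW at lon -79.75°, lat -40.4583°.
Cell spans 0.0833333° lon × 0.0416667° lat. Centre is SW corner plus half of each.
latitude -40.4375, longitude -79.7083.

-40.4375, -79.7083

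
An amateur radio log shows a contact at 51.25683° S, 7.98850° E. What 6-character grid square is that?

JD38xr

Shift to the Maidenhead origin (180°W, 90°S): lon 187.9885, lat 38.7432.
Field (20°×10°, letters A–R): lon ⌊187.9885/20⌋ = 9 → J; lat ⌊38.7432/10⌋ = 3 → D.
Square (2°×1°, digits 0–9): lon ⌊7.9885/2⌋ = 3; lat ⌊8.7432/1⌋ = 8.
Subsquare (5′×2.5′, letters a–x): lon ⌊1.9885/0.0833333⌋ = 23 → x; lat ⌊0.7432/0.0416667⌋ = 17 → r.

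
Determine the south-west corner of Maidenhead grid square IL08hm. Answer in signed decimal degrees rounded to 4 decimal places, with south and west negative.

Field I=8, L=11: +8·20° lon, +11·10° lat → SW at lon -20°, lat 20°.
Square 0, 8: +0·2° lon, +8·1° lat → SW at lon -20°, lat 28°.
Subsquare h=7, m=12: +7·0.0833333° lon, +12·0.0416667° lat → SW at lon -19.4167°, lat 28.5°.
latitude 28.5000, longitude -19.4167.

28.5000, -19.4167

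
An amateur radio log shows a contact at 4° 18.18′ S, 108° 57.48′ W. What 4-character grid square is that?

DI55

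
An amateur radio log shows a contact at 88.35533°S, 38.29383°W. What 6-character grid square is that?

Shift to the Maidenhead origin (180°W, 90°S): lon 141.7062, lat 1.6447.
Field (20°×10°, letters A–R): lon ⌊141.7062/20⌋ = 7 → H; lat ⌊1.6447/10⌋ = 0 → A.
Square (2°×1°, digits 0–9): lon ⌊1.7062/2⌋ = 0; lat ⌊1.6447/1⌋ = 1.
Subsquare (5′×2.5′, letters a–x): lon ⌊1.7062/0.0833333⌋ = 20 → u; lat ⌊0.6447/0.0416667⌋ = 15 → p.

HA01up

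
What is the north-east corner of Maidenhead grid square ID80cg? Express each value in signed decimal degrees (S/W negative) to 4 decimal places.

Field I=8, D=3: +8·20° lon, +3·10° lat → SW at lon -20°, lat -60°.
Square 8, 0: +8·2° lon, +0·1° lat → SW at lon -4°, lat -60°.
Subsquare c=2, g=6: +2·0.0833333° lon, +6·0.0416667° lat → SW at lon -3.83333°, lat -59.75°.
Cell spans 0.0833333° lon × 0.0416667° lat. NE corner is SW corner plus one full cell.
latitude -59.7083, longitude -3.7500.

-59.7083, -3.7500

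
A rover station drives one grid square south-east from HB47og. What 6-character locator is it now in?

Longitude subsquare o = 14; +1 → 15 = p.
Latitude subsquare g = 6; −1 → 5 = f.

HB47pf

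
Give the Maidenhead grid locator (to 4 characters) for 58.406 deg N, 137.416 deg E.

PO88

Add 180° to longitude and 90° to latitude: 317.42, 148.41.
Field: 317.42/20 → 15 → P, 148.41/10 → 14 → O; chars PO.
Square: 17.42/2 → 8, 8.41/1 → 8; chars 88.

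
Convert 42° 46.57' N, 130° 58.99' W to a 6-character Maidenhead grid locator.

Offset from 180°W / 90°S: lon 49.0168°, lat 132.7762°.
Field: lon ⌊49.0168/20⌋ = 2 → C; lat ⌊132.7762/10⌋ = 13 → N.
Square: lon ⌊9.0168/2⌋ = 4; lat ⌊2.7762/1⌋ = 2.
Subsquare: lon ⌊1.0168/0.0833333⌋ = 12 → m; lat ⌊0.7762/0.0416667⌋ = 18 → s.

CN42ms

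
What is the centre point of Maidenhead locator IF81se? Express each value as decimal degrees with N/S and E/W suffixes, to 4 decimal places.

Field I=8, F=5: +8·20° lon, +5·10° lat → SW at lon -20°, lat -40°.
Square 8, 1: +8·2° lon, +1·1° lat → SW at lon -4°, lat -39°.
Subsquare s=18, e=4: +18·0.0833333° lon, +4·0.0416667° lat → SW at lon -2.5°, lat -38.8333°.
Cell spans 0.0833333° lon × 0.0416667° lat. Centre is SW corner plus half of each.
latitude 38.8125° S, longitude 2.4583° W.

38.8125° S, 2.4583° W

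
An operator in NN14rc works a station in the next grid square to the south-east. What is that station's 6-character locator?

Longitude subsquare r = 17; +1 → 18 = s.
Latitude subsquare c = 2; −1 → 1 = b.

NN14sb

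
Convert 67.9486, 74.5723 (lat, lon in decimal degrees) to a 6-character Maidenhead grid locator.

MP77gw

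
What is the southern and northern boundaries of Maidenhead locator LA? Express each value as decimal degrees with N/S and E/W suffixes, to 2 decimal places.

90.00° S, 80.00° S

Field L=11, A=0: +11·20° lon, +0·10° lat → SW at lon 40°, lat -90°.
Cell spans 20° lon × 10° lat.
south 90.00° S, north 80.00° S.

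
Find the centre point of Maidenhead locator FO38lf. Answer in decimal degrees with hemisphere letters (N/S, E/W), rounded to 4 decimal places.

58.2292° N, 73.0417° W

Field F=5, O=14: +5·20° lon, +14·10° lat → SW at lon -80°, lat 50°.
Square 3, 8: +3·2° lon, +8·1° lat → SW at lon -74°, lat 58°.
Subsquare l=11, f=5: +11·0.0833333° lon, +5·0.0416667° lat → SW at lon -73.0833°, lat 58.2083°.
Cell spans 0.0833333° lon × 0.0416667° lat. Centre is SW corner plus half of each.
latitude 58.2292° N, longitude 73.0417° W.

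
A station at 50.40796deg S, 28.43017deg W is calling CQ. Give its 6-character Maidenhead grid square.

HD59so

Shift to the Maidenhead origin (180°W, 90°S): lon 151.5698, lat 39.5920.
Field: lon ⌊151.5698/20⌋ = 7 → H; lat ⌊39.5920/10⌋ = 3 → D.
Square: lon ⌊11.5698/2⌋ = 5; lat ⌊9.5920/1⌋ = 9.
Subsquare: lon ⌊1.5698/0.0833333⌋ = 18 → s; lat ⌊0.5920/0.0416667⌋ = 14 → o.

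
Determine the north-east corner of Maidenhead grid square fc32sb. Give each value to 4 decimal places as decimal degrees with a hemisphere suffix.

Field F=5, C=2: +5·20° lon, +2·10° lat → SW at lon -80°, lat -70°.
Square 3, 2: +3·2° lon, +2·1° lat → SW at lon -74°, lat -68°.
Subsquare s=18, b=1: +18·0.0833333° lon, +1·0.0416667° lat → SW at lon -72.5°, lat -67.9583°.
Cell spans 0.0833333° lon × 0.0416667° lat. NE corner is SW corner plus one full cell.
latitude 67.9167° S, longitude 72.4167° W.

67.9167° S, 72.4167° W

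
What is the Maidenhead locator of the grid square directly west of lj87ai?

LJ77xi

Longitude subsquare a = 0; −1 → -1, wraps to 23 = x, carry into square.
Longitude square 8; −1 → 7.
The latitude characters are unchanged.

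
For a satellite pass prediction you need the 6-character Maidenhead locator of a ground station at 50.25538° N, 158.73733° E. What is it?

QO90ig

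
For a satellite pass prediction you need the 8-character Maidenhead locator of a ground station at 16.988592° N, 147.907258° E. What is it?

Shift to the Maidenhead origin (180°W, 90°S): lon 327.90726, lat 106.98859.
Field: lon ⌊327.90726/20⌋ = 16 → Q; lat ⌊106.98859/10⌋ = 10 → K.
Square: lon ⌊7.90726/2⌋ = 3; lat ⌊6.98859/1⌋ = 6.
Subsquare: lon ⌊1.90726/0.0833333⌋ = 22 → w; lat ⌊0.98859/0.0416667⌋ = 23 → x.
Extended square: lon ⌊0.07392/0.00833333⌋ = 8; lat ⌊0.03026/0.00416667⌋ = 7.

QK36wx87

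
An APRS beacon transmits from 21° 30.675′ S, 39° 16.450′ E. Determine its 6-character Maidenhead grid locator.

Add 180° to longitude and 90° to latitude: 219.2742, 68.4887.
Field (20°×10°, letters A–R): 219.2742/20 → 10 → K, 68.4887/10 → 6 → G; chars KG.
Square (2°×1°, digits 0–9): 19.2742/2 → 9, 8.4887/1 → 8; chars 98.
Subsquare (5′×2.5′, letters a–x): 1.2742/0.0833333 → 15 → p, 0.4887/0.0416667 → 11 → l; chars pl.

KG98pl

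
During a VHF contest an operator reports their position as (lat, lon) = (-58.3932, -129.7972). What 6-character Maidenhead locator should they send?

Shift to the Maidenhead origin (180°W, 90°S): lon 50.2028, lat 31.6068.
Field: 50.2028/20 → 2 → C, 31.6068/10 → 3 → D; chars CD.
Square: 10.2028/2 → 5, 1.6068/1 → 1; chars 51.
Subsquare: 0.2028/0.0833333 → 2 → c, 0.6068/0.0416667 → 14 → o; chars co.

CD51co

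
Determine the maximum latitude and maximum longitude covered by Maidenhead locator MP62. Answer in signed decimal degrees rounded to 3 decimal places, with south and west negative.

Field M=12, P=15: +12·20° lon, +15·10° lat → SW at lon 60°, lat 60°.
Square 6, 2: +6·2° lon, +2·1° lat → SW at lon 72°, lat 62°.
Cell spans 2° lon × 1° lat. NE corner is SW corner plus one full cell.
latitude 63.000, longitude 74.000.

63.000, 74.000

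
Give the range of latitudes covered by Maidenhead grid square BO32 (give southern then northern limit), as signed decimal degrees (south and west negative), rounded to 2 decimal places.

Field B=1, O=14: +1·20° lon, +14·10° lat → SW at lon -160°, lat 50°.
Square 3, 2: +3·2° lon, +2·1° lat → SW at lon -154°, lat 52°.
Cell spans 2° lon × 1° lat.
south 52.00, north 53.00.

52.00, 53.00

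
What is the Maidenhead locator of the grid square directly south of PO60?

PN69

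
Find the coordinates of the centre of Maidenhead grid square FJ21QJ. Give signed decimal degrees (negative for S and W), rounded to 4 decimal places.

1.3958, -74.6250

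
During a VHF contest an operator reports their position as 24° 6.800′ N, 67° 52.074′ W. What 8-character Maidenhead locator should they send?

FL64bc57

Add 180° to longitude and 90° to latitude: 112.13210, 114.11333.
Field: 112.13210/20 → 5 → F, 114.11333/10 → 11 → L; chars FL.
Square: 12.13210/2 → 6, 4.11333/1 → 4; chars 64.
Subsquare: 0.13210/0.0833333 → 1 → b, 0.11333/0.0416667 → 2 → c; chars bc.
Extended square: 0.04877/0.00833333 → 5, 0.03000/0.00416667 → 7; chars 57.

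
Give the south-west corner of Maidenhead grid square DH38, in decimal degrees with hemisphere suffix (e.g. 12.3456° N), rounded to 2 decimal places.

Field D=3, H=7: +3·20° lon, +7·10° lat → SW at lon -120°, lat -20°.
Square 3, 8: +3·2° lon, +8·1° lat → SW at lon -114°, lat -12°.
latitude 12.00° S, longitude 114.00° W.

12.00° S, 114.00° W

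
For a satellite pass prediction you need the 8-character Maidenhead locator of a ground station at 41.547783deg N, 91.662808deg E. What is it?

NN51tn91

Add 180° to longitude and 90° to latitude: 271.66281, 131.54778.
Field: lon ⌊271.66281/20⌋ = 13 → N; lat ⌊131.54778/10⌋ = 13 → N.
Square: lon ⌊11.66281/2⌋ = 5; lat ⌊1.54778/1⌋ = 1.
Subsquare: lon ⌊1.66281/0.0833333⌋ = 19 → t; lat ⌊0.54778/0.0416667⌋ = 13 → n.
Extended square: lon ⌊0.07947/0.00833333⌋ = 9; lat ⌊0.00612/0.00416667⌋ = 1.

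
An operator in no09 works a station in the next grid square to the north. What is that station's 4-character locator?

NP00

Latitude square 9; +1 → 10, wraps to 0, carry into field.
Latitude field O = 14; +1 → 15 = P.
The longitude characters are unchanged.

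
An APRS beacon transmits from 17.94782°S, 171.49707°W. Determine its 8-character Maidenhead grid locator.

Offset from 180°W / 90°S: lon 8.50293°, lat 72.05218°.
Field: lon ⌊8.50293/20⌋ = 0 → A; lat ⌊72.05218/10⌋ = 7 → H.
Square: lon ⌊8.50293/2⌋ = 4; lat ⌊2.05218/1⌋ = 2.
Subsquare: lon ⌊0.50293/0.0833333⌋ = 6 → g; lat ⌊0.05218/0.0416667⌋ = 1 → b.
Extended square: lon ⌊0.00293/0.00833333⌋ = 0; lat ⌊0.01051/0.00416667⌋ = 2.

AH42gb02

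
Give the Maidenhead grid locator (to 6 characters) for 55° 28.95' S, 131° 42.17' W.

CD44dm

Shift to the Maidenhead origin (180°W, 90°S): lon 48.2972, lat 34.5175.
Field: lon ⌊48.2972/20⌋ = 2 → C; lat ⌊34.5175/10⌋ = 3 → D.
Square: lon ⌊8.2972/2⌋ = 4; lat ⌊4.5175/1⌋ = 4.
Subsquare: lon ⌊0.2972/0.0833333⌋ = 3 → d; lat ⌊0.5175/0.0416667⌋ = 12 → m.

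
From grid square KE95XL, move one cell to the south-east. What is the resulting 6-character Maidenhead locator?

LE05ak

Longitude subsquare x = 23; +1 → 24, wraps to 0 = a, carry into square.
Longitude square 9; +1 → 10, wraps to 0, carry into field.
Longitude field K = 10; +1 → 11 = L.
Latitude subsquare l = 11; −1 → 10 = k.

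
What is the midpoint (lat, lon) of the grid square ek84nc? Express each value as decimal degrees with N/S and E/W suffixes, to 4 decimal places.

Field E=4, K=10: +4·20° lon, +10·10° lat → SW at lon -100°, lat 10°.
Square 8, 4: +8·2° lon, +4·1° lat → SW at lon -84°, lat 14°.
Subsquare n=13, c=2: +13·0.0833333° lon, +2·0.0416667° lat → SW at lon -82.9167°, lat 14.0833°.
Cell spans 0.0833333° lon × 0.0416667° lat. Centre is SW corner plus half of each.
latitude 14.1042° N, longitude 82.8750° W.

14.1042° N, 82.8750° W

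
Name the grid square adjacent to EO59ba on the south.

EO58bx

Latitude subsquare a = 0; −1 → -1, wraps to 23 = x, carry into square.
Latitude square 9; −1 → 8.
The longitude characters are unchanged.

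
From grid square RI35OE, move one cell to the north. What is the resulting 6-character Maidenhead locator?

RI35of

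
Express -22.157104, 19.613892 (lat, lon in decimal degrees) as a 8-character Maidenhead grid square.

JG97tu32

Shift to the Maidenhead origin (180°W, 90°S): lon 199.61389, lat 67.84290.
Field: lon ⌊199.61389/20⌋ = 9 → J; lat ⌊67.84290/10⌋ = 6 → G.
Square: lon ⌊19.61389/2⌋ = 9; lat ⌊7.84290/1⌋ = 7.
Subsquare: lon ⌊1.61389/0.0833333⌋ = 19 → t; lat ⌊0.84290/0.0416667⌋ = 20 → u.
Extended square: lon ⌊0.03056/0.00833333⌋ = 3; lat ⌊0.00956/0.00416667⌋ = 2.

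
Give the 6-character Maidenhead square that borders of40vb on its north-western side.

Longitude subsquare v = 21; −1 → 20 = u.
Latitude subsquare b = 1; +1 → 2 = c.

OF40uc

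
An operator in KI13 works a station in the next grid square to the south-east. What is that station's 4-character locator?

KI22

Longitude square 1; +1 → 2.
Latitude square 3; −1 → 2.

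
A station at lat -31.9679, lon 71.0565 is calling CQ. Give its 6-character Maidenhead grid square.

MF58ma

Offset from 180°W / 90°S: lon 251.0565°, lat 58.0321°.
Field: lon ⌊251.0565/20⌋ = 12 → M; lat ⌊58.0321/10⌋ = 5 → F.
Square: lon ⌊11.0565/2⌋ = 5; lat ⌊8.0321/1⌋ = 8.
Subsquare: lon ⌊1.0565/0.0833333⌋ = 12 → m; lat ⌊0.0321/0.0416667⌋ = 0 → a.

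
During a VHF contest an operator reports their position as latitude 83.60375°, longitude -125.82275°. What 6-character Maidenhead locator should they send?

Add 180° to longitude and 90° to latitude: 54.1773, 173.6037.
Field (20°×10°, letters A–R): 54.1773/20 → 2 → C, 173.6037/10 → 17 → R; chars CR.
Square (2°×1°, digits 0–9): 14.1773/2 → 7, 3.6037/1 → 3; chars 73.
Subsquare (5′×2.5′, letters a–x): 0.1773/0.0833333 → 2 → c, 0.6037/0.0416667 → 14 → o; chars co.

CR73co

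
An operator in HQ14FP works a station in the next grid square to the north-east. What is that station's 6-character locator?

HQ14gq

Longitude subsquare f = 5; +1 → 6 = g.
Latitude subsquare p = 15; +1 → 16 = q.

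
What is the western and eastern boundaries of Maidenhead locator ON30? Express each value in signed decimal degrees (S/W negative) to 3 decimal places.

106.000, 108.000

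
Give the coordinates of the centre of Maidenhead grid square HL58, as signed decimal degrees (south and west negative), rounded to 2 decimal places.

28.50, -29.00

Field H=7, L=11: +7·20° lon, +11·10° lat → SW at lon -40°, lat 20°.
Square 5, 8: +5·2° lon, +8·1° lat → SW at lon -30°, lat 28°.
Cell spans 2° lon × 1° lat. Centre is SW corner plus half of each.
latitude 28.50, longitude -29.00.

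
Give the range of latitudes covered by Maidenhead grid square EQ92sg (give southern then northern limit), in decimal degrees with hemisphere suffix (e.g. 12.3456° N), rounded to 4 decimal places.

72.2500° N, 72.2917° N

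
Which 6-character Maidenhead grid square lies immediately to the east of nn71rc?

NN71sc

Longitude subsquare r = 17; +1 → 18 = s.
The latitude characters are unchanged.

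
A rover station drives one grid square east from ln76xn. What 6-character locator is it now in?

Longitude subsquare x = 23; +1 → 24, wraps to 0 = a, carry into square.
Longitude square 7; +1 → 8.
The latitude characters are unchanged.

LN86an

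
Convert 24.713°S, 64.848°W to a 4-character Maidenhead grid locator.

Offset from 180°W / 90°S: lon 115.15°, lat 65.29°.
Field: lon ⌊115.15/20⌋ = 5 → F; lat ⌊65.29/10⌋ = 6 → G.
Square: lon ⌊15.15/2⌋ = 7; lat ⌊5.29/1⌋ = 5.

FG75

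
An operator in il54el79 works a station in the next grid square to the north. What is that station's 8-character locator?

IL54em70

Latitude extended square 9; +1 → 10, wraps to 0, carry into subsquare.
Latitude subsquare l = 11; +1 → 12 = m.
The longitude characters are unchanged.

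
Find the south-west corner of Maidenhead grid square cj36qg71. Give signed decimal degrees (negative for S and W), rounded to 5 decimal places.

6.25417, -132.60833

Field C=2, J=9: +2·20° lon, +9·10° lat → SW at lon -140°, lat 0°.
Square 3, 6: +3·2° lon, +6·1° lat → SW at lon -134°, lat 6°.
Subsquare q=16, g=6: +16·0.0833333° lon, +6·0.0416667° lat → SW at lon -132.667°, lat 6.25°.
Extended square 7, 1: +7·0.00833333° lon, +1·0.00416667° lat → SW at lon -132.608°, lat 6.25417°.
latitude 6.25417, longitude -132.60833.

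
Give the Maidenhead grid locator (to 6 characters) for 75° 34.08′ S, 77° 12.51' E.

MB84ok

Add 180° to longitude and 90° to latitude: 257.2085, 14.4320.
Field: 257.2085/20 → 12 → M, 14.4320/10 → 1 → B; chars MB.
Square: 17.2085/2 → 8, 4.4320/1 → 4; chars 84.
Subsquare: 1.2085/0.0833333 → 14 → o, 0.4320/0.0416667 → 10 → k; chars ok.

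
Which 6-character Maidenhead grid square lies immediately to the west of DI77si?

Longitude subsquare s = 18; −1 → 17 = r.
The latitude characters are unchanged.

DI77ri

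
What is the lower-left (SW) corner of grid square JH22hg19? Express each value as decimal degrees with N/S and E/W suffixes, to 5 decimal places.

17.71250° S, 4.59167° E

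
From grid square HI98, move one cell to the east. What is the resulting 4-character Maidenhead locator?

II08

Longitude square 9; +1 → 10, wraps to 0, carry into field.
Longitude field H = 7; +1 → 8 = I.
The latitude characters are unchanged.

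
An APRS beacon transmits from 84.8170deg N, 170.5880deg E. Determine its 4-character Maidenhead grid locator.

Shift to the Maidenhead origin (180°W, 90°S): lon 350.59, lat 174.82.
Field: 350.59/20 → 17 → R, 174.82/10 → 17 → R; chars RR.
Square: 10.59/2 → 5, 4.82/1 → 4; chars 54.

RR54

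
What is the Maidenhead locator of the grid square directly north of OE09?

Latitude square 9; +1 → 10, wraps to 0, carry into field.
Latitude field E = 4; +1 → 5 = F.
The longitude characters are unchanged.

OF00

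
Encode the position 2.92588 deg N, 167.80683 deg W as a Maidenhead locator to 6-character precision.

Add 180° to longitude and 90° to latitude: 12.1932, 92.9259.
Field (20°×10°, letters A–R): lon ⌊12.1932/20⌋ = 0 → A; lat ⌊92.9259/10⌋ = 9 → J.
Square (2°×1°, digits 0–9): lon ⌊12.1932/2⌋ = 6; lat ⌊2.9259/1⌋ = 2.
Subsquare (5′×2.5′, letters a–x): lon ⌊0.1932/0.0833333⌋ = 2 → c; lat ⌊0.9259/0.0416667⌋ = 22 → w.

AJ62cw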